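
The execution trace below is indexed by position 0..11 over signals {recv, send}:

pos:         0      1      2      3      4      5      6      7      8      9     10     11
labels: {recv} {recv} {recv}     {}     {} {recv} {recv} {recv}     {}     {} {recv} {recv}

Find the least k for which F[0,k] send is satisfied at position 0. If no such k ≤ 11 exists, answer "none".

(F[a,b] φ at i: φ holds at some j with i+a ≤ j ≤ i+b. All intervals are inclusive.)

none

Scan j = 0,1,… for send:
  j=0: fails
  j=1: fails
  j=2: fails
  j=3: fails
  j=4: fails
  j=5: fails
  j=6: fails
  j=7: fails
  j=8: fails
  j=9: fails
  j=10: fails
  j=11: fails
No j in [0,11] satisfies it → none.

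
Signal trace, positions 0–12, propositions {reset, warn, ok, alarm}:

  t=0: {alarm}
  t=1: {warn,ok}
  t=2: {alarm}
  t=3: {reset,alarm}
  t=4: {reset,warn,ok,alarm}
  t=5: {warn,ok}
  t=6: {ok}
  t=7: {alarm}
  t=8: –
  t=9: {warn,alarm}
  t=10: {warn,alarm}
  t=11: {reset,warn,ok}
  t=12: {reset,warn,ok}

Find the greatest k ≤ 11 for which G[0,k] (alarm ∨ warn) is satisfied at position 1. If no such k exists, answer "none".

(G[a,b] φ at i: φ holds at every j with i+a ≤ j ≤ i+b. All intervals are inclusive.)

(alarm ∨ warn) must hold from j=1 onward; find where it first fails.
  j=1: holds
  j=2: holds
  j=3: holds
  j=4: holds
  j=5: holds
  j=6: fails
Holds on [1,5], so largest k = 4.

4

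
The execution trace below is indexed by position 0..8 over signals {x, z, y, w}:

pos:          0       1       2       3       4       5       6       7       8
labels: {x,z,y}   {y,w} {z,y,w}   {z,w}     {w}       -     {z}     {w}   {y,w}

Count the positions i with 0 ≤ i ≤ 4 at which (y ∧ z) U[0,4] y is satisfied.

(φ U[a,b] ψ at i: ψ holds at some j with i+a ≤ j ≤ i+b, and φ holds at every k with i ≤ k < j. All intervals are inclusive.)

Evaluate at each i in [0,4]:
  i=0: ✓ (rhs at j=0)
  i=1: ✓ (rhs at j=1)
  i=2: ✓ (rhs at j=2)
  i=3: ✗ (no rhs in [3,7])
  i=4: ✗ (lhs fails at k=4 before rhs at j=8)
Positions where it holds: {0, 1, 2} → 3.

3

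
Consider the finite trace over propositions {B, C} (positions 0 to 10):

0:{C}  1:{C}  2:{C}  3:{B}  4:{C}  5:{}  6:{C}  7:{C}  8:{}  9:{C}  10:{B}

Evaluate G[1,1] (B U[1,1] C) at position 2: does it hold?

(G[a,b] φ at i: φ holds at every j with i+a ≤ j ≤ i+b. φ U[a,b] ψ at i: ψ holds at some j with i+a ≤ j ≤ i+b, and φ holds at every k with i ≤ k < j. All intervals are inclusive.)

True

Check (B U[1,1] C) at every j in [3,3]:
  j=3: holds
All positions satisfy it → formula holds.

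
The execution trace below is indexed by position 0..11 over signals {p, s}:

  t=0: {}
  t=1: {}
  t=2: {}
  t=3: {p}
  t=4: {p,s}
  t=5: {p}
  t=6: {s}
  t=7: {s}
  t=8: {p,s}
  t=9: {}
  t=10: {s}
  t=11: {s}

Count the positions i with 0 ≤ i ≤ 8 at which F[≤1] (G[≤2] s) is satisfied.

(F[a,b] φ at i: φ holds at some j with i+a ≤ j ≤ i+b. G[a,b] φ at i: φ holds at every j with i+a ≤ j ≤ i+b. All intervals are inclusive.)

2

Evaluate at each i in [0,8]:
  i=0: ✗ (none in [0,1])
  i=1: ✗ (none in [1,2])
  i=2: ✗ (none in [2,3])
  i=3: ✗ (none in [3,4])
  i=4: ✗ (none in [4,5])
  i=5: ✓ (witness j=6)
  i=6: ✓ (witness j=6)
  i=7: ✗ (none in [7,8])
  i=8: ✗ (none in [8,9])
Positions where it holds: {5, 6} → 2.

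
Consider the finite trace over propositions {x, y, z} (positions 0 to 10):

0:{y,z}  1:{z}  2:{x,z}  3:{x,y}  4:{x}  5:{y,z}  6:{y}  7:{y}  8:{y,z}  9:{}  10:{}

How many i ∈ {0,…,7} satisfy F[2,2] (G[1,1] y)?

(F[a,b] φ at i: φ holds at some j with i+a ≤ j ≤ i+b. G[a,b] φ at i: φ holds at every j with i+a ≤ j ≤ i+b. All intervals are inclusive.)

Evaluate at each i in [0,7]:
  i=0: ✓ (witness j=2)
  i=1: ✗ (none in [3,3])
  i=2: ✓ (witness j=4)
  i=3: ✓ (witness j=5)
  i=4: ✓ (witness j=6)
  i=5: ✓ (witness j=7)
  i=6: ✗ (none in [8,8])
  i=7: ✗ (none in [9,9])
Positions where it holds: {0, 2, 3, 4, 5} → 5.

5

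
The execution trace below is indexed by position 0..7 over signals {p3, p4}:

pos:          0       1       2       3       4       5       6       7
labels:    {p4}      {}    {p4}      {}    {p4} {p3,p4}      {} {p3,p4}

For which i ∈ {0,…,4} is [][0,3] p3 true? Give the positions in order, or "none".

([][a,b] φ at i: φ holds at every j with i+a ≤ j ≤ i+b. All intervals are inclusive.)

Evaluate at each i in [0,4]:
  i=0: ✗ (fails at j=0)
  i=1: ✗ (fails at j=1)
  i=2: ✗ (fails at j=2)
  i=3: ✗ (fails at j=3)
  i=4: ✗ (fails at j=4)

none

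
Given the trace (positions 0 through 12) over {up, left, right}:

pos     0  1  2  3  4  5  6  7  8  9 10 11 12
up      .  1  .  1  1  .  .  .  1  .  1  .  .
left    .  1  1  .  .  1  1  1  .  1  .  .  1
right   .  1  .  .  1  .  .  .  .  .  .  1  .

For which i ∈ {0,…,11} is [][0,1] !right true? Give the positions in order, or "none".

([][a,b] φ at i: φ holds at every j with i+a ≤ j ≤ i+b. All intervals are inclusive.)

Evaluate at each i in [0,11]:
  i=0: ✗ (fails at j=1)
  i=1: ✗ (fails at j=1)
  i=2: ✓ (all of [2,3])
  i=3: ✗ (fails at j=4)
  i=4: ✗ (fails at j=4)
  i=5: ✓ (all of [5,6])
  i=6: ✓ (all of [6,7])
  i=7: ✓ (all of [7,8])
  i=8: ✓ (all of [8,9])
  i=9: ✓ (all of [9,10])
  i=10: ✗ (fails at j=11)
  i=11: ✗ (fails at j=11)

2, 5, 6, 7, 8, 9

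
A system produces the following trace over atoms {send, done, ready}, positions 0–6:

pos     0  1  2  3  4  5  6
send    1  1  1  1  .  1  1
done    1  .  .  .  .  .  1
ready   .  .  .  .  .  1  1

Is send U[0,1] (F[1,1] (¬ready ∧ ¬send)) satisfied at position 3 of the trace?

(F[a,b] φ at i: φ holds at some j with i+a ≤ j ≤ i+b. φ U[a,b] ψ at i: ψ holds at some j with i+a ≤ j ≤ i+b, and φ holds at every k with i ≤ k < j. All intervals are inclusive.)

Need some j in [3,4] with F[1,1] (¬ready ∧ ¬send), and send at every k in [3,j-1].
  j=3: F[1,1] (¬ready ∧ ¬send) holds; no prefix to check → satisfied.

Yes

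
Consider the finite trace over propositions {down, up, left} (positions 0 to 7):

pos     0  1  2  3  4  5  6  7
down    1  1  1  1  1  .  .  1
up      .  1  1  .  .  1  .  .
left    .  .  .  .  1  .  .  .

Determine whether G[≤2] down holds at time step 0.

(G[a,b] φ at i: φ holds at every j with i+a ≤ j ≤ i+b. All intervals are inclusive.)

Check down at every j in [0,2]:
  j=0: true
  j=1: true
  j=2: true
All positions satisfy it → formula holds.

Yes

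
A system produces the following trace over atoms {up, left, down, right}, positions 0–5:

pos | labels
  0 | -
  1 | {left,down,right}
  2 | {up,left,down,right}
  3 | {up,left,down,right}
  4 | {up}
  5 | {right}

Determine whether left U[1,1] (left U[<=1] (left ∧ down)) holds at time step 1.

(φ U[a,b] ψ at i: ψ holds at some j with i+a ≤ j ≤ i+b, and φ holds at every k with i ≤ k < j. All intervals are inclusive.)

Need some j in [2,2] with (left U[<=1] (left ∧ down)), and left at every k in [1,j-1].
  j=2: (left U[<=1] (left ∧ down)) holds; left holds at every k in [1,1] → satisfied.

True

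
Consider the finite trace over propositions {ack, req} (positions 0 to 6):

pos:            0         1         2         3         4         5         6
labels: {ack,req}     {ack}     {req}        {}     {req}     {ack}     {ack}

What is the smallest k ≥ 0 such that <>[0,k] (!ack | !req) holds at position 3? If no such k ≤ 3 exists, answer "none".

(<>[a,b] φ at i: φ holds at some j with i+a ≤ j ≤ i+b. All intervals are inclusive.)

0

Scan j = 3,4,… for (!ack | !req):
  j=3: holds
First hit at j=3, so smallest k = 3-3 = 0.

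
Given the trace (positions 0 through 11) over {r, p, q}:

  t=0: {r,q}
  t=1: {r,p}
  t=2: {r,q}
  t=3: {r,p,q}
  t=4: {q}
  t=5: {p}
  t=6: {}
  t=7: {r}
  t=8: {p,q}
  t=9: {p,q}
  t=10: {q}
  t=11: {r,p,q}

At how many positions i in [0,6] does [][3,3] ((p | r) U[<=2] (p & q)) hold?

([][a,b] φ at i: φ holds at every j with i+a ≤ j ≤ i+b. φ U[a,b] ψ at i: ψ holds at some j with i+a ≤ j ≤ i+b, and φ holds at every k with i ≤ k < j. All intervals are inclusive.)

4

Evaluate at each i in [0,6]:
  i=0: ✓ (all of [3,3])
  i=1: ✗ (fails at j=4)
  i=2: ✗ (fails at j=5)
  i=3: ✗ (fails at j=6)
  i=4: ✓ (all of [7,7])
  i=5: ✓ (all of [8,8])
  i=6: ✓ (all of [9,9])
Positions where it holds: {0, 4, 5, 6} → 4.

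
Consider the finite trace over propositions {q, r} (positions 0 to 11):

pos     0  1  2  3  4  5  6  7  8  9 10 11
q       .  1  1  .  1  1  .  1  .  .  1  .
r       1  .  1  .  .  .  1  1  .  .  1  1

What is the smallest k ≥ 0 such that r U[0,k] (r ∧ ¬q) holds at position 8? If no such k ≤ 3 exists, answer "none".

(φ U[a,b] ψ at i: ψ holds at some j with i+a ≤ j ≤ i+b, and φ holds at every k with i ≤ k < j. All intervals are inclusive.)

none

Need earliest j ≥ 8 with (r ∧ ¬q), and r at every k in [8,j-1].
  j=8: rhs fails.
  j=9: rhs fails.
  j=10: rhs fails.
  j=11: rhs holds but lhs fails at k=8.
No witness within the range → none.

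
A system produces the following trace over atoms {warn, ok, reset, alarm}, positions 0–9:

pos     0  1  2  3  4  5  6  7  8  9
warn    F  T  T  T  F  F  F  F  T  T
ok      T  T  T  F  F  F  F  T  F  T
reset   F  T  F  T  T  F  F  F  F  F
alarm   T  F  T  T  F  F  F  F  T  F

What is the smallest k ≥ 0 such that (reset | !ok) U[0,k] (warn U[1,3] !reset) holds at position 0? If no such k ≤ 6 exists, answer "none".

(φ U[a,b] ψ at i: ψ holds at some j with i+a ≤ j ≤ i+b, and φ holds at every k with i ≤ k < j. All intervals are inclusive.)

Need earliest j ≥ 0 with (warn U[1,3] !reset), and (reset | !ok) at every k in [0,j-1].
  j=0: rhs fails.
  j=1: rhs holds but lhs fails at k=0.
  j=2: rhs fails.
  j=3: rhs fails.
  j=4: rhs fails.
  j=5: rhs fails.
  j=6: rhs fails.
No witness within the range → none.

none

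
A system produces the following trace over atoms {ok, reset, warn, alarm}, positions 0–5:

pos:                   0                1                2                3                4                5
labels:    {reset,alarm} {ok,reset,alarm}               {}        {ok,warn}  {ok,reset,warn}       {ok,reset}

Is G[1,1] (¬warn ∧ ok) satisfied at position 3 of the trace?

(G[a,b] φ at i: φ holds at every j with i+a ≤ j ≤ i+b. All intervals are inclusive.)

Check (¬warn ∧ ok) at every j in [4,4]:
  j=4: false
Fails at j=4 → formula fails.

False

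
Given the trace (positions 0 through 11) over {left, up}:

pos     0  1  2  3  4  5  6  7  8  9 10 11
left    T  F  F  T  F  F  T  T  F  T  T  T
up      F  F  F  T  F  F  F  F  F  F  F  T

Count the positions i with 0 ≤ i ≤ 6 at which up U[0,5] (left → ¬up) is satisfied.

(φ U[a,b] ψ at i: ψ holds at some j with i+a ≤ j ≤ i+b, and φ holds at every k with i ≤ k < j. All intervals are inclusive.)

Evaluate at each i in [0,6]:
  i=0: ✓ (rhs at j=0)
  i=1: ✓ (rhs at j=1)
  i=2: ✓ (rhs at j=2)
  i=3: ✓ (rhs at j=4; lhs holds on [3,3])
  i=4: ✓ (rhs at j=4)
  i=5: ✓ (rhs at j=5)
  i=6: ✓ (rhs at j=6)
Positions where it holds: {0, 1, 2, 3, 4, 5, 6} → 7.

7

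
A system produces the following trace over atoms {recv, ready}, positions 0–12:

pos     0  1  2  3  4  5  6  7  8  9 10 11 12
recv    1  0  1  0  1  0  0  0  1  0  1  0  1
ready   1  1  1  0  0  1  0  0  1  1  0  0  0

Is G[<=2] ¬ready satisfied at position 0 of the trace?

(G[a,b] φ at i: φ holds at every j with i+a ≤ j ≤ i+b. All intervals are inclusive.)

Check ¬ready at every j in [0,2]:
  j=0: false
  j=1: false
  j=2: false
Fails at j=0 → formula fails.

No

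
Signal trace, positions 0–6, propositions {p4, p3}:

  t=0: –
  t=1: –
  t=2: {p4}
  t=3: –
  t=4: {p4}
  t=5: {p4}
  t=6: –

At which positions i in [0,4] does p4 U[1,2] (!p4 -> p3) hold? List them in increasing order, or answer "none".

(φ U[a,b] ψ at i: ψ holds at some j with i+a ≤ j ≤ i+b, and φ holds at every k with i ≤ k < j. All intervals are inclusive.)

Evaluate at each i in [0,4]:
  i=0: ✗ (lhs fails at k=0 before rhs at j=2)
  i=1: ✗ (lhs fails at k=1 before rhs at j=2)
  i=2: ✗ (lhs fails at k=3 before rhs at j=4)
  i=3: ✗ (lhs fails at k=3 before rhs at j=4)
  i=4: ✓ (rhs at j=5; lhs holds on [4,4])

4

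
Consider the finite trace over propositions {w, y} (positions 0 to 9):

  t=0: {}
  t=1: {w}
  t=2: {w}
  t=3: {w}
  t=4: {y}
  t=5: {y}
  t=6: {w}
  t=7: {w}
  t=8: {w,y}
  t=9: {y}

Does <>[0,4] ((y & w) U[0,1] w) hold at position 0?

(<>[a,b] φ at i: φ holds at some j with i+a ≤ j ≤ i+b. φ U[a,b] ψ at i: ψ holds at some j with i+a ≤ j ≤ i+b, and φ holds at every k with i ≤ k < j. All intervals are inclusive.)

Check ((y & w) U[0,1] w) at each j in [0,4]:
  j=0: fails
  j=1: holds
  j=2: holds
  j=3: holds
  j=4: fails
Found at j=1 → formula holds.

Holds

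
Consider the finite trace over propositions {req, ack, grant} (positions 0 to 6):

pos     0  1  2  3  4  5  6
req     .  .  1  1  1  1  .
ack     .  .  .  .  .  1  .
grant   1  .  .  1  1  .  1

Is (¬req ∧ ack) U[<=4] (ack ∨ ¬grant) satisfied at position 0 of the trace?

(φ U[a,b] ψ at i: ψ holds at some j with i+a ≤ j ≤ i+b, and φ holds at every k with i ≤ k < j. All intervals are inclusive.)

False

Need some j in [0,4] with (ack ∨ ¬grant), and (¬req ∧ ack) at every k in [0,j-1].
  j=0: (ack ∨ ¬grant) false.
  j=1: (ack ∨ ¬grant) holds, but (¬req ∧ ack) fails at k=0 → not this j.
  j=2: (ack ∨ ¬grant) holds, but (¬req ∧ ack) fails at k=0 → not this j.
  j=3: (ack ∨ ¬grant) false.
  j=4: (ack ∨ ¬grant) false.
No j in the window works → until fails.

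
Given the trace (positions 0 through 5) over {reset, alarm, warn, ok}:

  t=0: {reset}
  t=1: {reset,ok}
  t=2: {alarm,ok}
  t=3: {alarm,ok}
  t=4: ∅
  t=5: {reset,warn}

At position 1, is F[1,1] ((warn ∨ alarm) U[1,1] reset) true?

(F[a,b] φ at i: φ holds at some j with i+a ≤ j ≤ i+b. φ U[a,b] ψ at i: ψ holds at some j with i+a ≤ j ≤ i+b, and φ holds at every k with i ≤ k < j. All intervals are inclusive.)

Does not hold

Check ((warn ∨ alarm) U[1,1] reset) at each j in [2,2]:
  j=2: fails
No position in the window satisfies it → formula fails.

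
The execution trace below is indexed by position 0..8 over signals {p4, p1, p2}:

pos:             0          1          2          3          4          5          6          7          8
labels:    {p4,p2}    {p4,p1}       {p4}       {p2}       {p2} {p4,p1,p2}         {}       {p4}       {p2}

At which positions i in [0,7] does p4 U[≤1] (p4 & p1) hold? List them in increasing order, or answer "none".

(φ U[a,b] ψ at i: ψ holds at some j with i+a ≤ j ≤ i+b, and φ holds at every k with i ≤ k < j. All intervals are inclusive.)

Evaluate at each i in [0,7]:
  i=0: ✓ (rhs at j=1; lhs holds on [0,0])
  i=1: ✓ (rhs at j=1)
  i=2: ✗ (no rhs in [2,3])
  i=3: ✗ (no rhs in [3,4])
  i=4: ✗ (lhs fails at k=4 before rhs at j=5)
  i=5: ✓ (rhs at j=5)
  i=6: ✗ (no rhs in [6,7])
  i=7: ✗ (no rhs in [7,8])

0, 1, 5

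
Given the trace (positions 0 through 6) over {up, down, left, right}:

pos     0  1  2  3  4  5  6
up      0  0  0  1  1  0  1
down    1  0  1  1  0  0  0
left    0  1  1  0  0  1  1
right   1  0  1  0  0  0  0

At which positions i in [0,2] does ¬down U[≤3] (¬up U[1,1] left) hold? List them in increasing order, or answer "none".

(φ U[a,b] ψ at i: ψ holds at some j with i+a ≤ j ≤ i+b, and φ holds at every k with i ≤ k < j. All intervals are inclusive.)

Evaluate at each i in [0,2]:
  i=0: ✓ (rhs at j=0)
  i=1: ✓ (rhs at j=1)
  i=2: ✗ (lhs fails at k=2 before rhs at j=5)

0, 1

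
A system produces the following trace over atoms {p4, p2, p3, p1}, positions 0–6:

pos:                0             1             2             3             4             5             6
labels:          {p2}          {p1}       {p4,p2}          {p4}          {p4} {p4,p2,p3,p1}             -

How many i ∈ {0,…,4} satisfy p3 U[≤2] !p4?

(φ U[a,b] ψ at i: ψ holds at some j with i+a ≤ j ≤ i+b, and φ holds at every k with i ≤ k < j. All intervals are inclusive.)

2

Evaluate at each i in [0,4]:
  i=0: ✓ (rhs at j=0)
  i=1: ✓ (rhs at j=1)
  i=2: ✗ (no rhs in [2,4])
  i=3: ✗ (no rhs in [3,5])
  i=4: ✗ (lhs fails at k=4 before rhs at j=6)
Positions where it holds: {0, 1} → 2.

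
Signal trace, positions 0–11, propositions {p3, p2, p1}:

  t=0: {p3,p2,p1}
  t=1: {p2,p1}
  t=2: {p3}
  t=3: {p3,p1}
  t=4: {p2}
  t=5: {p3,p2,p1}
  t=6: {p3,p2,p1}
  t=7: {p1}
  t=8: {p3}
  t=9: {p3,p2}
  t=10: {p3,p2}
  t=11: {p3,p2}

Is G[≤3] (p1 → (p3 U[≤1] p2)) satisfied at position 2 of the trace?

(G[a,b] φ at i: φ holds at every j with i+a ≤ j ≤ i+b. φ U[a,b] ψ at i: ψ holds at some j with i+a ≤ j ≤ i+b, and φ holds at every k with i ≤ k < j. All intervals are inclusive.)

Check (p1 → (p3 U[≤1] p2)) at every j in [2,5]:
  j=2: antecedent false → ✓
  j=3: antecedent true; consequent holds → ✓
  j=4: antecedent false → ✓
  j=5: antecedent true; consequent holds → ✓
All positions satisfy it → formula holds.

Yes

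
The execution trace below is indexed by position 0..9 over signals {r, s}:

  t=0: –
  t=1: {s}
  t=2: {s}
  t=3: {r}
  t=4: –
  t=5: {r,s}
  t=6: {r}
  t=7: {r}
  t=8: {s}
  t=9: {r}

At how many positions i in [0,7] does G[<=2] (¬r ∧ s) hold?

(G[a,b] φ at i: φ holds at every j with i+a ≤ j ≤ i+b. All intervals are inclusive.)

Evaluate at each i in [0,7]:
  i=0: ✗ (fails at j=0)
  i=1: ✗ (fails at j=3)
  i=2: ✗ (fails at j=3)
  i=3: ✗ (fails at j=3)
  i=4: ✗ (fails at j=4)
  i=5: ✗ (fails at j=5)
  i=6: ✗ (fails at j=6)
  i=7: ✗ (fails at j=7)
Positions where it holds: {} → 0.

0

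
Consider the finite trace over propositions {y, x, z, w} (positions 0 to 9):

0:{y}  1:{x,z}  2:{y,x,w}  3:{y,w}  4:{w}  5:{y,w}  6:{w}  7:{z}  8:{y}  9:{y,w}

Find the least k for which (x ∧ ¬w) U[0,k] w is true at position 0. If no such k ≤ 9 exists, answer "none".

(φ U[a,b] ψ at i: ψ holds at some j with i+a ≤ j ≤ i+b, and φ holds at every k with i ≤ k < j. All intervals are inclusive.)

Need earliest j ≥ 0 with w, and (x ∧ ¬w) at every k in [0,j-1].
  j=0: rhs fails.
  j=1: rhs fails.
  j=2: rhs holds but lhs fails at k=0.
  j=3: rhs holds but lhs fails at k=0.
  j=4: rhs holds but lhs fails at k=0.
  j=5: rhs holds but lhs fails at k=0.
  j=6: rhs holds but lhs fails at k=0.
  j=7: rhs fails.
  j=8: rhs fails.
  j=9: rhs holds but lhs fails at k=0.
No witness within the range → none.

none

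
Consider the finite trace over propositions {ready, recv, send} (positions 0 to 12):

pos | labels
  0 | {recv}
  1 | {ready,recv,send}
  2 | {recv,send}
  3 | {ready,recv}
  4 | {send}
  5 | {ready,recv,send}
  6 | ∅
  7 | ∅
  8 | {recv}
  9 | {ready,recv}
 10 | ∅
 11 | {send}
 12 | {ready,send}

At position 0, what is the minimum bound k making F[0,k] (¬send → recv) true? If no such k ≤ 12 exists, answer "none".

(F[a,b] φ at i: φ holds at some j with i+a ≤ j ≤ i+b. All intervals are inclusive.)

0

Scan j = 0,1,… for (¬send → recv):
  j=0: holds
First hit at j=0, so smallest k = 0-0 = 0.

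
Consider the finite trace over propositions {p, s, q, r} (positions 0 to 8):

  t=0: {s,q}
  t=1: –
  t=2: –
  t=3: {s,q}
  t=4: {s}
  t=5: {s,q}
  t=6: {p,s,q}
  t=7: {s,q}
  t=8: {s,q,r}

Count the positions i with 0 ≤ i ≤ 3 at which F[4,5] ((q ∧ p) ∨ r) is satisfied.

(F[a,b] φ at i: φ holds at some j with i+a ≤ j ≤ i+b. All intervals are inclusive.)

3

Evaluate at each i in [0,3]:
  i=0: ✗ (none in [4,5])
  i=1: ✓ (witness j=6)
  i=2: ✓ (witness j=6)
  i=3: ✓ (witness j=8)
Positions where it holds: {1, 2, 3} → 3.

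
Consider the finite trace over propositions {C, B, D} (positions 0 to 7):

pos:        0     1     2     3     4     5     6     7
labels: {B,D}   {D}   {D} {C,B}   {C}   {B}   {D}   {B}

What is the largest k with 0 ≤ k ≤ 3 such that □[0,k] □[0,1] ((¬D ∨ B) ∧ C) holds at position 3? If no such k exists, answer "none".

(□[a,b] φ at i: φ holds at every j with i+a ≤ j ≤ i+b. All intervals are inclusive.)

□[0,1] ((¬D ∨ B) ∧ C) must hold from j=3 onward; find where it first fails.
  j=3: holds
  j=4: fails
Holds on [3,3], so largest k = 0.

0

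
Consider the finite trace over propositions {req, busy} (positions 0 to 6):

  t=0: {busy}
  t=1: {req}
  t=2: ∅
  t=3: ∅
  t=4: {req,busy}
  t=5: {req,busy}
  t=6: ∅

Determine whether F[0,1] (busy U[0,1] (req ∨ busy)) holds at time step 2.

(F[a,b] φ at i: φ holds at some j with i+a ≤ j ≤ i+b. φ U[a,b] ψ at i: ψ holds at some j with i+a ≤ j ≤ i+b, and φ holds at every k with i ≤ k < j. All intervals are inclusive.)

Does not hold

Check (busy U[0,1] (req ∨ busy)) at each j in [2,3]:
  j=2: fails
  j=3: fails
No position in the window satisfies it → formula fails.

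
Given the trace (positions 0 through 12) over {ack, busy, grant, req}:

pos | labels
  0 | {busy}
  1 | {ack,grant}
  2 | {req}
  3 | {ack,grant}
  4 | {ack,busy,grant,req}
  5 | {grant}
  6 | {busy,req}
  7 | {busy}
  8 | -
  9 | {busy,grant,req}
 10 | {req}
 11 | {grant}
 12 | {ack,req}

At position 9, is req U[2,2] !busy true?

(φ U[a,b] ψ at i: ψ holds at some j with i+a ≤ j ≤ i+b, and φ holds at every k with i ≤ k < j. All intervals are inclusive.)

Need some j in [11,11] with !busy, and req at every k in [9,j-1].
  j=11: !busy holds; req holds at every k in [9,10] → satisfied.

Holds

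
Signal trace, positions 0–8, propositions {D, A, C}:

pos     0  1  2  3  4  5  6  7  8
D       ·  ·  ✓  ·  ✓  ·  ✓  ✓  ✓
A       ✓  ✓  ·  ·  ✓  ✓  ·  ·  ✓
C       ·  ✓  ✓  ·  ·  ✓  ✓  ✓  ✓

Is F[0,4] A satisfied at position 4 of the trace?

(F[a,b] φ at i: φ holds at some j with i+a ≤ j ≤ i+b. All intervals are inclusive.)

Check A at each j in [4,8]:
  j=4: true
  j=5: true
  j=6: false
  j=7: false
  j=8: true
Found at j=4 → formula holds.

Yes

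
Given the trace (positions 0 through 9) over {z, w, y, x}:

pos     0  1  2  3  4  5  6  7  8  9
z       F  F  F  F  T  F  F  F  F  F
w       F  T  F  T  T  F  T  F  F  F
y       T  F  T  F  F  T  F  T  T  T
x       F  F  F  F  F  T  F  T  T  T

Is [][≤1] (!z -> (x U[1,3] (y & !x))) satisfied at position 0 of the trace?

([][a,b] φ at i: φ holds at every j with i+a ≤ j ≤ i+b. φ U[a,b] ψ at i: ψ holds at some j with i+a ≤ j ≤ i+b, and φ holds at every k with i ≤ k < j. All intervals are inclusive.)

Check (!z -> (x U[1,3] (y & !x))) at every j in [0,1]:
  j=0: antecedent true; consequent fails → ✗
  j=1: antecedent true; consequent fails → ✗
Fails at j=0 → formula fails.

False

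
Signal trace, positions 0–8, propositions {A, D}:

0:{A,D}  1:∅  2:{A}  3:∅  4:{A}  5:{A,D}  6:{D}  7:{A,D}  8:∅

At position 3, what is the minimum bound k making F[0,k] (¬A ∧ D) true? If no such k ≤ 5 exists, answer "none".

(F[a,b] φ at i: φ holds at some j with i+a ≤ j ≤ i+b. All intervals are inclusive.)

3

Scan j = 3,4,… for (¬A ∧ D):
  j=3: fails
  j=4: fails
  j=5: fails
  j=6: holds
First hit at j=6, so smallest k = 6-3 = 3.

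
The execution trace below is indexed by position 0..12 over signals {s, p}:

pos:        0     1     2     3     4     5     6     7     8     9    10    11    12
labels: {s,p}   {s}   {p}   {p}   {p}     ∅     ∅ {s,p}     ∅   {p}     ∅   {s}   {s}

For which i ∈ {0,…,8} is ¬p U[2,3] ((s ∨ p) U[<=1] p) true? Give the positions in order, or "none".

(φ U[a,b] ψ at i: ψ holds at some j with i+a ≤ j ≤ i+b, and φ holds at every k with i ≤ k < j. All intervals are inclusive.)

Evaluate at each i in [0,8]:
  i=0: ✗ (lhs fails at k=0 before rhs at j=2)
  i=1: ✗ (lhs fails at k=2 before rhs at j=3)
  i=2: ✗ (lhs fails at k=2 before rhs at j=4)
  i=3: ✗ (no rhs in [5,6])
  i=4: ✗ (lhs fails at k=4 before rhs at j=7)
  i=5: ✓ (rhs at j=7; lhs holds on [5,6])
  i=6: ✗ (lhs fails at k=7 before rhs at j=9)
  i=7: ✗ (lhs fails at k=7 before rhs at j=9)
  i=8: ✗ (no rhs in [10,11])

5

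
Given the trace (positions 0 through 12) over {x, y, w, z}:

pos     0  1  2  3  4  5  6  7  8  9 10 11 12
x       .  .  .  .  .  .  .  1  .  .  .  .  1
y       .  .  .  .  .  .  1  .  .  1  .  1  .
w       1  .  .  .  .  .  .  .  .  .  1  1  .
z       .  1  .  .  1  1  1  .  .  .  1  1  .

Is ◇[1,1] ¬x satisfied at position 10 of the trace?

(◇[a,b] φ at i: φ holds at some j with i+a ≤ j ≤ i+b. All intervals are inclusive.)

Check ¬x at each j in [11,11]:
  j=11: true
Found at j=11 → formula holds.

Holds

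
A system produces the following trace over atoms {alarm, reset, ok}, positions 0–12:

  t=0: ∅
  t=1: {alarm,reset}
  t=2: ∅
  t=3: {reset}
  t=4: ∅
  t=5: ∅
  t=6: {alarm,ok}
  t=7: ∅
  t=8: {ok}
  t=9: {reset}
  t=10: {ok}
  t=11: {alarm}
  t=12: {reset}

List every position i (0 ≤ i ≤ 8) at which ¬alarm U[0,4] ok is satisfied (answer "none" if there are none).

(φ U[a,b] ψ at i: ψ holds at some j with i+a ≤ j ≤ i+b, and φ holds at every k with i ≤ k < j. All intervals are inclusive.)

Evaluate at each i in [0,8]:
  i=0: ✗ (no rhs in [0,4])
  i=1: ✗ (no rhs in [1,5])
  i=2: ✓ (rhs at j=6; lhs holds on [2,5])
  i=3: ✓ (rhs at j=6; lhs holds on [3,5])
  i=4: ✓ (rhs at j=6; lhs holds on [4,5])
  i=5: ✓ (rhs at j=6; lhs holds on [5,5])
  i=6: ✓ (rhs at j=6)
  i=7: ✓ (rhs at j=8; lhs holds on [7,7])
  i=8: ✓ (rhs at j=8)

2, 3, 4, 5, 6, 7, 8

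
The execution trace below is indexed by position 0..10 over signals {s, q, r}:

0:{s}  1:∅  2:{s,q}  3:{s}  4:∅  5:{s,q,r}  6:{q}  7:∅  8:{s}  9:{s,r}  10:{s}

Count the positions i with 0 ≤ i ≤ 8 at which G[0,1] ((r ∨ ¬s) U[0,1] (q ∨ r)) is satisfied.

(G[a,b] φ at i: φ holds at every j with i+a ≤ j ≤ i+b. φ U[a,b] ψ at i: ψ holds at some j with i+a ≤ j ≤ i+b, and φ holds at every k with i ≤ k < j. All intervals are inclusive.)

Evaluate at each i in [0,8]:
  i=0: ✗ (fails at j=0)
  i=1: ✓ (all of [1,2])
  i=2: ✗ (fails at j=3)
  i=3: ✗ (fails at j=3)
  i=4: ✓ (all of [4,5])
  i=5: ✓ (all of [5,6])
  i=6: ✗ (fails at j=7)
  i=7: ✗ (fails at j=7)
  i=8: ✗ (fails at j=8)
Positions where it holds: {1, 4, 5} → 3.

3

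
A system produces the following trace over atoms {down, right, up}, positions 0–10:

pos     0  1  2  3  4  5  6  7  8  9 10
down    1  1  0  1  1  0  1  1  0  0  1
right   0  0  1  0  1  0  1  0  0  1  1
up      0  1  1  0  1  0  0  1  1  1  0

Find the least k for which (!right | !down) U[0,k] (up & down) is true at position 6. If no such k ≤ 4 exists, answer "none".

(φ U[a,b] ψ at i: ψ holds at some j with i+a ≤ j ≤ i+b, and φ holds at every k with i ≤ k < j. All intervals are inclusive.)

Need earliest j ≥ 6 with (up & down), and (!right | !down) at every k in [6,j-1].
  j=6: rhs fails.
  j=7: rhs holds but lhs fails at k=6.
  j=8: rhs fails.
  j=9: rhs fails.
  j=10: rhs fails.
No witness within the range → none.

none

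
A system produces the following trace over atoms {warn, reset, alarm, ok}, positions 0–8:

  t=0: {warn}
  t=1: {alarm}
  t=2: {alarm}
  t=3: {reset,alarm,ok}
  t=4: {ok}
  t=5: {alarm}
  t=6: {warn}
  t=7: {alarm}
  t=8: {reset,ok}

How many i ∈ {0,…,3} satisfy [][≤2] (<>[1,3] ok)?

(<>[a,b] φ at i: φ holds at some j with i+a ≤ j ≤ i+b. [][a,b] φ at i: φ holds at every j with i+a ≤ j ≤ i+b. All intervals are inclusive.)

Evaluate at each i in [0,3]:
  i=0: ✓ (all of [0,2])
  i=1: ✓ (all of [1,3])
  i=2: ✗ (fails at j=4)
  i=3: ✗ (fails at j=4)
Positions where it holds: {0, 1} → 2.

2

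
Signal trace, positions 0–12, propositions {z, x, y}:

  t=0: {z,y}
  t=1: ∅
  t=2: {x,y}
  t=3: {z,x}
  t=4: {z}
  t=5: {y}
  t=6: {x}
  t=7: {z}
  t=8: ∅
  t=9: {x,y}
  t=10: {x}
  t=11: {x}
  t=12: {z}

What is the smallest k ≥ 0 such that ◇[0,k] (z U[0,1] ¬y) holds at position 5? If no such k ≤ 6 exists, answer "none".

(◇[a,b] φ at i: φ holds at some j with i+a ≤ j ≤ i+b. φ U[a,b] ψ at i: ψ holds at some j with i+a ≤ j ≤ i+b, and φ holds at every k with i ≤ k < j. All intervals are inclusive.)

1

Scan j = 5,6,… for (z U[0,1] ¬y):
  j=5: fails
  j=6: holds
First hit at j=6, so smallest k = 6-5 = 1.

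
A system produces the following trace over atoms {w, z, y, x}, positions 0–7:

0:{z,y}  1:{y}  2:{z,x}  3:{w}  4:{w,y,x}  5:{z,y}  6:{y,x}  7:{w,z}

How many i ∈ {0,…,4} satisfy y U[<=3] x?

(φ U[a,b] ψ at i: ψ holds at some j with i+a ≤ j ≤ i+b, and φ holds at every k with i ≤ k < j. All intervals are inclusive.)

Evaluate at each i in [0,4]:
  i=0: ✓ (rhs at j=2; lhs holds on [0,1])
  i=1: ✓ (rhs at j=2; lhs holds on [1,1])
  i=2: ✓ (rhs at j=2)
  i=3: ✗ (lhs fails at k=3 before rhs at j=4)
  i=4: ✓ (rhs at j=4)
Positions where it holds: {0, 1, 2, 4} → 4.

4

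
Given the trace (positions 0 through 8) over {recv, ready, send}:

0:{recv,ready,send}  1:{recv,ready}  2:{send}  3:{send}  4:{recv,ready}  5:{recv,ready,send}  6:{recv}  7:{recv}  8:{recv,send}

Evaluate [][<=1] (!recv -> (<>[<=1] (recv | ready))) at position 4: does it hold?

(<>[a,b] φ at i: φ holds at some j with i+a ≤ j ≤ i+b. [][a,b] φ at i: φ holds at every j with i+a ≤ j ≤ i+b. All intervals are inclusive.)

True

Check (!recv -> (<>[<=1] (recv | ready))) at every j in [4,5]:
  j=4: antecedent false → ✓
  j=5: antecedent false → ✓
All positions satisfy it → formula holds.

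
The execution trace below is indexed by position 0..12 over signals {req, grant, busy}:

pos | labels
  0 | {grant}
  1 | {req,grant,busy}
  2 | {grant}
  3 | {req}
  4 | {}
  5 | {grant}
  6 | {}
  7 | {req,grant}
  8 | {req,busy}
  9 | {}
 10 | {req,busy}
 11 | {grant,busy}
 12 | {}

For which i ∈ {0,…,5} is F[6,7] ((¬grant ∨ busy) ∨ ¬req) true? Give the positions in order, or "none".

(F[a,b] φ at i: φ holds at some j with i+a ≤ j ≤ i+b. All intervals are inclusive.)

0, 1, 2, 3, 4, 5

Evaluate at each i in [0,5]:
  i=0: ✓ (witness j=6)
  i=1: ✓ (witness j=8)
  i=2: ✓ (witness j=8)
  i=3: ✓ (witness j=9)
  i=4: ✓ (witness j=10)
  i=5: ✓ (witness j=11)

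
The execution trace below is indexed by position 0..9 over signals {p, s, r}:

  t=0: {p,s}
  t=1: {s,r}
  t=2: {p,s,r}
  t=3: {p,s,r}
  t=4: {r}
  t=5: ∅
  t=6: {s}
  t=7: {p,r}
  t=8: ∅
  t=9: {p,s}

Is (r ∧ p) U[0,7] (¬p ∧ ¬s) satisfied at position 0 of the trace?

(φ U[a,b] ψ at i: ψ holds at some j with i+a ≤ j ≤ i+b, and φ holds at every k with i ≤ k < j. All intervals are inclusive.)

Need some j in [0,7] with (¬p ∧ ¬s), and (r ∧ p) at every k in [0,j-1].
  j=0: (¬p ∧ ¬s) false.
  j=1: (¬p ∧ ¬s) false.
  j=2: (¬p ∧ ¬s) false.
  j=3: (¬p ∧ ¬s) false.
  j=4: (¬p ∧ ¬s) holds, but (r ∧ p) fails at k=0 → not this j.
  j=5: (¬p ∧ ¬s) holds, but (r ∧ p) fails at k=0 → not this j.
  j=6: (¬p ∧ ¬s) false.
  j=7: (¬p ∧ ¬s) false.
No j in the window works → until fails.

Does not hold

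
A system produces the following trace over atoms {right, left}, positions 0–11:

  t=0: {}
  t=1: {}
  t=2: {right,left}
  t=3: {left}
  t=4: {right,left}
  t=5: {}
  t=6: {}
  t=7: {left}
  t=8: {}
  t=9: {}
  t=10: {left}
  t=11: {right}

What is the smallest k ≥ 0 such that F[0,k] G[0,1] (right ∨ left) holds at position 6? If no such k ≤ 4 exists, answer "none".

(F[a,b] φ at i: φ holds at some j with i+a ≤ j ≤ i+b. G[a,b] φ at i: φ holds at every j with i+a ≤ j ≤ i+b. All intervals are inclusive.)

Scan j = 6,7,… for G[0,1] (right ∨ left):
  j=6: fails
  j=7: fails
  j=8: fails
  j=9: fails
  j=10: holds
First hit at j=10, so smallest k = 10-6 = 4.

4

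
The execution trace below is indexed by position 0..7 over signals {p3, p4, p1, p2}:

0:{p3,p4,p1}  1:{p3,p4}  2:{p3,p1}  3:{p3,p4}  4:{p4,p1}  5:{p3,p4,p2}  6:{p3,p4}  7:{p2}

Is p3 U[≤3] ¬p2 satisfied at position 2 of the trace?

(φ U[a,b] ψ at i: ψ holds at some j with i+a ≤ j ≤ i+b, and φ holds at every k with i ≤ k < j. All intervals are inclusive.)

Need some j in [2,5] with ¬p2, and p3 at every k in [2,j-1].
  j=2: ¬p2 holds; no prefix to check → satisfied.

True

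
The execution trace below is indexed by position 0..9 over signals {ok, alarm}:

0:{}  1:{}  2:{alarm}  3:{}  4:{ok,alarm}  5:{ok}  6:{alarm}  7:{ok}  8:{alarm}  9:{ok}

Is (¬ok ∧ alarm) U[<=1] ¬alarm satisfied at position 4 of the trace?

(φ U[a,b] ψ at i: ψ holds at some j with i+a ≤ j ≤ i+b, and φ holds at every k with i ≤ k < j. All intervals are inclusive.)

False

Need some j in [4,5] with ¬alarm, and (¬ok ∧ alarm) at every k in [4,j-1].
  j=4: ¬alarm false.
  j=5: ¬alarm holds, but (¬ok ∧ alarm) fails at k=4 → not this j.
No j in the window works → until fails.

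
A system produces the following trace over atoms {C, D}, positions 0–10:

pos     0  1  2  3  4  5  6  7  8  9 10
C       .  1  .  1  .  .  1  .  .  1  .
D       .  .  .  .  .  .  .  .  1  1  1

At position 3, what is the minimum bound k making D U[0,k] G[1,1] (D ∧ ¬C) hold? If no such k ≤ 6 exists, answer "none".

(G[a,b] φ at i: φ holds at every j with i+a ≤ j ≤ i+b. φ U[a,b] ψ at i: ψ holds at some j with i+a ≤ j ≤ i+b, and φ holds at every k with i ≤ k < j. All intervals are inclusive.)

none

Need earliest j ≥ 3 with G[1,1] (D ∧ ¬C), and D at every k in [3,j-1].
  j=3: rhs fails.
  j=4: rhs fails.
  j=5: rhs fails.
  j=6: rhs fails.
  j=7: rhs holds but lhs fails at k=3.
  j=8: rhs fails.
  j=9: rhs holds but lhs fails at k=3.
No witness within the range → none.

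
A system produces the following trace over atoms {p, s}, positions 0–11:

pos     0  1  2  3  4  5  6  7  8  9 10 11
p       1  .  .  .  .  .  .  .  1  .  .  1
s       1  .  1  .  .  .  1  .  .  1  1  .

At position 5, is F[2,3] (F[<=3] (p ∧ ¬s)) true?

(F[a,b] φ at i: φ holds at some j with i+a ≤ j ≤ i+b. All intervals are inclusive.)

True

Check F[<=3] (p ∧ ¬s) at each j in [7,8]:
  j=7: holds (witness at 8)
  j=8: holds (witness at 8)
Found at j=7 → formula holds.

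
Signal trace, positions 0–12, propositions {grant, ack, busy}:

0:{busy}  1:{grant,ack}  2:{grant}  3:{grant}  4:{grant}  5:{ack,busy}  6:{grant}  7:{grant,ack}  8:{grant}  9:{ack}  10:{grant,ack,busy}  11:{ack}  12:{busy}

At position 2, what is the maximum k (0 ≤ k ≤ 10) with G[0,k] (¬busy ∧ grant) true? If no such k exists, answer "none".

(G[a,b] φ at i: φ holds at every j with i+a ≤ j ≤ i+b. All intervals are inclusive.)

2

(¬busy ∧ grant) must hold from j=2 onward; find where it first fails.
  j=2: holds
  j=3: holds
  j=4: holds
  j=5: fails
Holds on [2,4], so largest k = 2.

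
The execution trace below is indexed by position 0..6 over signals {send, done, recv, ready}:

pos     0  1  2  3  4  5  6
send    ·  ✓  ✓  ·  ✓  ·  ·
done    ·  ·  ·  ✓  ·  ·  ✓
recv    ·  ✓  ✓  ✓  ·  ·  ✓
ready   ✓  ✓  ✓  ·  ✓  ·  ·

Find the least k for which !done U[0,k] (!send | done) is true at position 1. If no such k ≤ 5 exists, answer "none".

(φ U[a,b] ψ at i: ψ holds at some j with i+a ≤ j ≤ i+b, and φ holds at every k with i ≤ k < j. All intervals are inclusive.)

Need earliest j ≥ 1 with (!send | done), and !done at every k in [1,j-1].
  j=1: rhs fails.
  j=2: rhs fails.
  j=3: rhs holds; lhs holds on [1,2]. k = 2.

2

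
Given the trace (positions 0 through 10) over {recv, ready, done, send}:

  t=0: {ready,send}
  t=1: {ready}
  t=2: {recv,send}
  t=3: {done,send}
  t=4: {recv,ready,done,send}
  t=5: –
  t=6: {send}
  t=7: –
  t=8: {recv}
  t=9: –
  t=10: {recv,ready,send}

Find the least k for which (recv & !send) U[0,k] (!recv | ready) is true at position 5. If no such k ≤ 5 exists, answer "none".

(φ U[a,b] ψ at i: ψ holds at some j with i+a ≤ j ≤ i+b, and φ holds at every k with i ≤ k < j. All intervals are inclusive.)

Need earliest j ≥ 5 with (!recv | ready), and (recv & !send) at every k in [5,j-1].
  j=5: rhs holds (empty prefix). k = 0.

0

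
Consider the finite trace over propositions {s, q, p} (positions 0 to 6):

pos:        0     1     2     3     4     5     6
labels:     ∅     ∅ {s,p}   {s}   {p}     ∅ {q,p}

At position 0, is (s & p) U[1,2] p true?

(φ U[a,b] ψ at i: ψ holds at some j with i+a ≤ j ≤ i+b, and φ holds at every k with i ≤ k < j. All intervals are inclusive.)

False

Need some j in [1,2] with p, and (s & p) at every k in [0,j-1].
  j=1: p false.
  j=2: p holds, but (s & p) fails at k=0 → not this j.
No j in the window works → until fails.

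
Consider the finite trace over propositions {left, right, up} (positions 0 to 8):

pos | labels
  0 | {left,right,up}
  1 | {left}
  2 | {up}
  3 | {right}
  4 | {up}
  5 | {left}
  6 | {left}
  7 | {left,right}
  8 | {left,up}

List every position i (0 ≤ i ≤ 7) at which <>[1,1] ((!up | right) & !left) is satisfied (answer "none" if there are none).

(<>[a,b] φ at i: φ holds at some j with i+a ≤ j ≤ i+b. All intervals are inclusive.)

Evaluate at each i in [0,7]:
  i=0: ✗ (none in [1,1])
  i=1: ✗ (none in [2,2])
  i=2: ✓ (witness j=3)
  i=3: ✗ (none in [4,4])
  i=4: ✗ (none in [5,5])
  i=5: ✗ (none in [6,6])
  i=6: ✗ (none in [7,7])
  i=7: ✗ (none in [8,8])

2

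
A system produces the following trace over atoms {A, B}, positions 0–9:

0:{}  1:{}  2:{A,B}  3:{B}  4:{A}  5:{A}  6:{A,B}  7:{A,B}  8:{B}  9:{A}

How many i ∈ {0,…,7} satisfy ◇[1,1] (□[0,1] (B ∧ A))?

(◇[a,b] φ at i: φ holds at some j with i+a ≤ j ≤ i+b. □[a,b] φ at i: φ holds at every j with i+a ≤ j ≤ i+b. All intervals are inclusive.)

Evaluate at each i in [0,7]:
  i=0: ✗ (none in [1,1])
  i=1: ✗ (none in [2,2])
  i=2: ✗ (none in [3,3])
  i=3: ✗ (none in [4,4])
  i=4: ✗ (none in [5,5])
  i=5: ✓ (witness j=6)
  i=6: ✗ (none in [7,7])
  i=7: ✗ (none in [8,8])
Positions where it holds: {5} → 1.

1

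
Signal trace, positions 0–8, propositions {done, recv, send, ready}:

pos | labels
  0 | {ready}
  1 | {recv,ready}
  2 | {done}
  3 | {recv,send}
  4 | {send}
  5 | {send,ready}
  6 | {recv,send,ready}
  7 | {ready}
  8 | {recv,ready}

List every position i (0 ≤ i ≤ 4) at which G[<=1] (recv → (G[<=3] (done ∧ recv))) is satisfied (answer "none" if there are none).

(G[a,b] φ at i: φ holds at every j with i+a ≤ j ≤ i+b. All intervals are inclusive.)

4

Evaluate at each i in [0,4]:
  i=0: ✗ (fails at j=1)
  i=1: ✗ (fails at j=1)
  i=2: ✗ (fails at j=3)
  i=3: ✗ (fails at j=3)
  i=4: ✓ (all of [4,5])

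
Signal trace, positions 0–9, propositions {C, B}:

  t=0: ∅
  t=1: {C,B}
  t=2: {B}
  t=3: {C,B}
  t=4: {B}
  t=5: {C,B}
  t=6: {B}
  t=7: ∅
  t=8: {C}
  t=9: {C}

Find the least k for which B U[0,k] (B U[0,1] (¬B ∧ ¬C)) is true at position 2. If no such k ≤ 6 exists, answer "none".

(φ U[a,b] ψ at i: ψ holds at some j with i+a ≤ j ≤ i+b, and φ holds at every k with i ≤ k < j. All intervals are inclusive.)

4

Need earliest j ≥ 2 with (B U[0,1] (¬B ∧ ¬C)), and B at every k in [2,j-1].
  j=2: rhs fails.
  j=3: rhs fails.
  j=4: rhs fails.
  j=5: rhs fails.
  j=6: rhs holds; lhs holds on [2,5]. k = 4.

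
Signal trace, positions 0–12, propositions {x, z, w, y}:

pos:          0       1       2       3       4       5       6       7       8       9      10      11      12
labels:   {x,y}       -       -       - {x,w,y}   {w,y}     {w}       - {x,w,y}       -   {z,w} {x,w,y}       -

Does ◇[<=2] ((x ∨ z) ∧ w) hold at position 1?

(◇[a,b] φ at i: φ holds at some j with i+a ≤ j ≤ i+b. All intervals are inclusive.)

Check ((x ∨ z) ∧ w) at each j in [1,3]:
  j=1: false
  j=2: false
  j=3: false
No position in the window satisfies it → formula fails.

False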